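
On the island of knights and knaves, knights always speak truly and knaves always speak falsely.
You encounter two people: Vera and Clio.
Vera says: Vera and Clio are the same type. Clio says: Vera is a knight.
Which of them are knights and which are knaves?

As a knight, Vera's statement "Vera and Clio are the same type" should be true; it is.
Clio is a knight; "Vera is a knight" is true, as required.

Vera is a knight and Clio is a knight.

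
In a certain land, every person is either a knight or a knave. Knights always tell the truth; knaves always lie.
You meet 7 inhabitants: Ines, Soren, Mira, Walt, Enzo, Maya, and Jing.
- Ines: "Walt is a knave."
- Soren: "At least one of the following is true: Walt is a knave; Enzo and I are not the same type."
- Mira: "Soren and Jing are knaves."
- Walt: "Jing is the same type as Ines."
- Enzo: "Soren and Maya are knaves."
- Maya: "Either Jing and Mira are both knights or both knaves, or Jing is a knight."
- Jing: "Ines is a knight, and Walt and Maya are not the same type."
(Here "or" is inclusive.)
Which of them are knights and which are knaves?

Ines is a knave, Soren is a knight, Mira is a knave, Walt is a knight, Enzo is a knave, Maya is a knight, and Jing is a knave.

As a knave, Ines's statement "Walt is a knave" should be false; it is.
Since Soren is a knight, "at least one of the following is true: Walt is a knave; Enzo and I are not the same type" needs to be True, which holds.
As a knave, Mira's statement "Soren and Jing are knaves" should be false; it is.
Walt is a knight; "Jing is the same type as Ines" is True, as required.
Since Enzo is a knave, "Soren and Maya are knaves" needs to be false, which holds.
Since Maya is a knight, "either Jing and Mira are both knights or both knaves, or Jing is a knight" needs to be True, which holds.
Jing is a knave, so "Ines is a knight, and Walt and Maya are not the same type" must be false — and it is.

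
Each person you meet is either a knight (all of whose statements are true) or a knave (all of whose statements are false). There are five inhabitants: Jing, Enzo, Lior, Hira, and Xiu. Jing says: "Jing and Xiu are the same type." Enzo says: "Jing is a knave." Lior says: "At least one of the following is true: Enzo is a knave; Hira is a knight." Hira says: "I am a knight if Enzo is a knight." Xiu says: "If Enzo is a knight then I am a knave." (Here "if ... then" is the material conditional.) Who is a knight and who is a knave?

Since Jing is a knight, "Jing and Xiu are the same type" needs to be true, which holds.
Since Enzo is a knave, "Jing is a knave" needs to be false, which holds.
Lior is a knight, and the claim "at least one of the following is true: Enzo is a knave; Hira is a knight" is indeed true.
Hira is a knight, so "I am a knight if Enzo is a knight" must be true — and it is.
Xiu (knight): "if Enzo is a knight then I am a knave" — true. ✓

Jing is a knight, Enzo is a knave, Lior is a knight, Hira is a knight, and Xiu is a knight.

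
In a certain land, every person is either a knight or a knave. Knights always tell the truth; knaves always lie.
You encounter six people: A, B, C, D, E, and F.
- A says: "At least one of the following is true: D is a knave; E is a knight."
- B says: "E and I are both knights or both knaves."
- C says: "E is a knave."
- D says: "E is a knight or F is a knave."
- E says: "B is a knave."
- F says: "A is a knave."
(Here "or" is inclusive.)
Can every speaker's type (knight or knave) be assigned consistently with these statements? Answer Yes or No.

Yes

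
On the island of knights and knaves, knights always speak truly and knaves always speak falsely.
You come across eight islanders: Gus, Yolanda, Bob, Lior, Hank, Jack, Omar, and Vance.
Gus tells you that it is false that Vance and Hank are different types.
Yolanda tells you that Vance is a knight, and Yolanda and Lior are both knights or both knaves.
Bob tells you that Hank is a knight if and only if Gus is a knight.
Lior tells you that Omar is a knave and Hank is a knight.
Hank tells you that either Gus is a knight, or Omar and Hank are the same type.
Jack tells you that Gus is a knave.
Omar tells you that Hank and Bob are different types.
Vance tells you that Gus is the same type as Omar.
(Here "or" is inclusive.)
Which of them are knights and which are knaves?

Knights: Hank, Jack, and Omar. Knaves: Gus, Yolanda, Bob, Lior, and Vance.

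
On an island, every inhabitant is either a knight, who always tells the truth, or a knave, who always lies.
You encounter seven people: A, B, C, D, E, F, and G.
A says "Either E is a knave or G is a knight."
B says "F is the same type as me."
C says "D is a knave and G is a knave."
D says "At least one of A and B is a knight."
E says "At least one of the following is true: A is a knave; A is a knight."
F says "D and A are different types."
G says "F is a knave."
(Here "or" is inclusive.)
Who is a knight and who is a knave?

Knights: B, D, E, and F. Knaves: A, C, and G.

As a knave, A's statement "either E is a knave or G is a knight" should be false; it is.
Since B is a knight, "F is the same type as me" needs to be True, which holds.
As a knave, C's statement "D is a knave and G is a knave" should be false; it is.
D is a knight, and the claim "at least one of A and B is a knight" is indeed True.
Since E is a knight, "at least one of the following is true: A is a knave; A is a knight" needs to be True, which holds.
F is a knight; "D and A are different types" is True, as required.
As a knave, G's statement "F is a knave" should be false; it is.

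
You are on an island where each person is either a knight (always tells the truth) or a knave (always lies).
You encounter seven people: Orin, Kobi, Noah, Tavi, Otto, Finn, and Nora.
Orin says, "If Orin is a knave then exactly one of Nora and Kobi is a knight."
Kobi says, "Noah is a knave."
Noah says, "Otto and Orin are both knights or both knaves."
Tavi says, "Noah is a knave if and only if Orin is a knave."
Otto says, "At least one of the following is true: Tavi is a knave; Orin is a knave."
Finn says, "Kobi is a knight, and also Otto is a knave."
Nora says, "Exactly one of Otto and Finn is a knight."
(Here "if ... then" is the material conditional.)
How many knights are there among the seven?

The unique consistent assignment is Orin=knave, Kobi=knight, Noah=knave, Tavi=knight, Otto=knight, Finn=knave, Nora=knight.
That has 4 knights.

4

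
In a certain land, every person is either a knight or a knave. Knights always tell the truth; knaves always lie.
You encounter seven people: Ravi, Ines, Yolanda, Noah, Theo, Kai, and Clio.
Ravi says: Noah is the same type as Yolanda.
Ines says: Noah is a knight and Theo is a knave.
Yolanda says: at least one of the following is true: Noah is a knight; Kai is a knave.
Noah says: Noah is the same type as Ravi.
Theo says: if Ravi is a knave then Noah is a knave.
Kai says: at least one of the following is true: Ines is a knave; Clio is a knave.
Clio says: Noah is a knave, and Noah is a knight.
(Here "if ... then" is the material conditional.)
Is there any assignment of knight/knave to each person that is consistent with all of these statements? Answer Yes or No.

Yes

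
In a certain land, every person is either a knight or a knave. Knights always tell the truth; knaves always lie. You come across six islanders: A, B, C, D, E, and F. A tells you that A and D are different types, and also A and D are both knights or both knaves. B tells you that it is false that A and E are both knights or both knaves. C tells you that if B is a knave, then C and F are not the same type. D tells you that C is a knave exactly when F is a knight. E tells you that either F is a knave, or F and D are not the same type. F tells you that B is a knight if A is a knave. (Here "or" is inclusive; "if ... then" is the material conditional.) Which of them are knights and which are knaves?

Knights: B, C, E, and F. Knaves: A and D.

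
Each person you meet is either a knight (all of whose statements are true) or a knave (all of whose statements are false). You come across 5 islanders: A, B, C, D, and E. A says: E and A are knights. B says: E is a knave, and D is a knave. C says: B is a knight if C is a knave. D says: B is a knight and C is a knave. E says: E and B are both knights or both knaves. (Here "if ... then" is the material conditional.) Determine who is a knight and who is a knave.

A is a knave, B is a knight, C is a knight, D is a knave, and E is a knave.

Suppose A is a knight. Then A's statement "E and A are knights" would have to be true. Checking the 16 ways to assign the others, none is consistent with every speaker.
(For instance, with B=knight, C=knight, D=knave, E=knave, A's claim "E and A are knights" comes out false where it would need to be true.)
So A must be a knave, making "E and A are knights" false. Taking A=knave, B=knight, C=knight, D=knave, E=knave, each remaining statement checks out:
  B (knight): "E is a knave, and D is a knave" — true. ✓
  C (knight): "B is a knight if C is a knave" — true. ✓
  D (knave): "B is a knight and C is a knave" — false. ✓
  E (knave): "E and B are both knights or both knaves" — false. ✓
This is the unique consistent assignment.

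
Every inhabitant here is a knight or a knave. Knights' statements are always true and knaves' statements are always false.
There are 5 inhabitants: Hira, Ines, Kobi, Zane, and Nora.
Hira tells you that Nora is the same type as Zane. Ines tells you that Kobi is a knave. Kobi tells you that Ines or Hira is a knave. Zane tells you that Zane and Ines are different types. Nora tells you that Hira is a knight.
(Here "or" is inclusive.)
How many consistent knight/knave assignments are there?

2

Consistent assignments:
  Hira=knight, Ines=knave, Kobi=knight, Zane=knight, Nora=knight
  Hira=knave, Ines=knave, Kobi=knight, Zane=knight, Nora=knave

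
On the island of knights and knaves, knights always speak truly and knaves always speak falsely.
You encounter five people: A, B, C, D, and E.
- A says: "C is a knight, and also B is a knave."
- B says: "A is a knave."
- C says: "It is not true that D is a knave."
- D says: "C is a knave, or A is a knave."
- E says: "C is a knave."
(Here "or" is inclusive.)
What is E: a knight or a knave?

Consistent assignments: {A=knave, B=knight, C=knight, D=knight, E=knave}
In every consistent assignment, E is a knave.

E is a knave.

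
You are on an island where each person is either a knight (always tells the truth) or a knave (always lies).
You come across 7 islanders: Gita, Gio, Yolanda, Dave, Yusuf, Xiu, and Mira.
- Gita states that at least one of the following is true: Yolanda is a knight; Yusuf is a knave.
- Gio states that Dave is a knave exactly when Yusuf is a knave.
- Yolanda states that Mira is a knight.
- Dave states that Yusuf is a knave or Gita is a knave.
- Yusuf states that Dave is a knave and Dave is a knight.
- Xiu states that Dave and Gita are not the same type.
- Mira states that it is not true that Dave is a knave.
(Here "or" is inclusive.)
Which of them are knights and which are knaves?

Since Gita is a knight, "at least one of the following is true: Yolanda is a knight; Yusuf is a knave" needs to be True, which holds.
Gio is a knave; "Dave is a knave exactly when Yusuf is a knave" is false, as required.
As a knight, Yolanda's statement "Mira is a knight" should be True; it is.
Dave is a knight, and the claim "Yusuf is a knave or Gita is a knave" is indeed True.
Yusuf is a knave; "Dave is a knave and Dave is a knight" is false, as required.
Xiu is a knave, and the claim "Dave and Gita are not the same type" is indeed false.
Mira (knight): "it is not true that Dave is a knave" — True. ✓

Gita is a knight, Gio is a knave, Yolanda is a knight, Dave is a knight, Yusuf is a knave, Xiu is a knave, and Mira is a knight.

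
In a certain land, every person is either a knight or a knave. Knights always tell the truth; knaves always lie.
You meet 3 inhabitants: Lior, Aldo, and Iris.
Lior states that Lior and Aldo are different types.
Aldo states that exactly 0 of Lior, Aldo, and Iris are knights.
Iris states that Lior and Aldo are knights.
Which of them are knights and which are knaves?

Lior is a knight, Aldo is a knave, and Iris is a knave.

Suppose Lior is a knave. Then Lior's statement "Lior and Aldo are different types" would have to be false. Checking the 4 ways to assign the others, none is consistent with every speaker.
(For instance, with Aldo=knave, Iris=knave, Aldo's claim "exactly 0 of Lior, Aldo, and Iris are knights" comes out true where it would need to be false.)
So Lior must be a knight, making "Lior and Aldo are different types" true. Taking Lior=knight, Aldo=knave, Iris=knave, each remaining statement checks out:
  Aldo (knave): "exactly 0 of Lior, Aldo, and Iris are knights" — false. ✓
  Iris (knave): "Lior and Aldo are knights" — false. ✓
This is the unique consistent assignment.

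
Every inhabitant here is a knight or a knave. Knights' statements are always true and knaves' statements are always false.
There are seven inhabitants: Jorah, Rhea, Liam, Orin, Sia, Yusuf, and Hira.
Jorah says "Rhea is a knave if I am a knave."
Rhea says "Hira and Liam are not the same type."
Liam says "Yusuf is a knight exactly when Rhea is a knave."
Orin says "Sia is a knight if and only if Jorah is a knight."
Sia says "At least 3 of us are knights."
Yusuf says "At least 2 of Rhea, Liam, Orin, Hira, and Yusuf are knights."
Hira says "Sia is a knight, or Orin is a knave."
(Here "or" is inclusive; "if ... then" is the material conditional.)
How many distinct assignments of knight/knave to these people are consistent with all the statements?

Consistent assignments:
  Jorah=knight, Rhea=knight, Liam=knave, Orin=knight, Sia=knight, Yusuf=knight, Hira=knight
  Jorah=knight, Rhea=knave, Liam=knight, Orin=knight, Sia=knight, Yusuf=knight, Hira=knight
  Jorah=knave, Rhea=knight, Liam=knave, Orin=knave, Sia=knight, Yusuf=knight, Hira=knight

3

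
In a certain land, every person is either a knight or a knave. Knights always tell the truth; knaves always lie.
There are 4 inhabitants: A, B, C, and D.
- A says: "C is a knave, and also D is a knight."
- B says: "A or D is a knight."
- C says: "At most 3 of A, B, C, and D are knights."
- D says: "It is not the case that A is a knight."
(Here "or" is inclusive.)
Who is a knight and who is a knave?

Suppose A is a knight. Then A's statement "C is a knave, and also D is a knight" would have to be true. Checking the 8 ways to assign the others, none is consistent with every speaker.
(For instance, with B=knight, C=knight, D=knight, A's claim "C is a knave, and also D is a knight" comes out false where it would need to be true.)
So A must be a knave, making "C is a knave, and also D is a knight" false. Taking A=knave, B=knight, C=knight, D=knight, each remaining statement checks out:
  B (knight): "A or D is a knight" — true. ✓
  C (knight): "at most 3 of A, B, C, and D are knights" — true. ✓
  D (knight): "it is not the case that A is a knight" — true. ✓
This is the unique consistent assignment.

Knights: B, C, and D. Knaves: A.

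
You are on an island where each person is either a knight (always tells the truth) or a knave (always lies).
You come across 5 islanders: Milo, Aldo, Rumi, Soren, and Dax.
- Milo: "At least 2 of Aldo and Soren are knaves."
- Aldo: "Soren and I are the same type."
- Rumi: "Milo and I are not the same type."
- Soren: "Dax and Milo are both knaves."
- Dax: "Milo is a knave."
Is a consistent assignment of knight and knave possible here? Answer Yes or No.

Checking all 32 assignments, each has at least one speaker whose statement's truth value contradicts their type.

No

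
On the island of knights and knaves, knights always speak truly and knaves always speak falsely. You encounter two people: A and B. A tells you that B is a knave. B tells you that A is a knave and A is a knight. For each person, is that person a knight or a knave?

A is a knight and B is a knave.

Suppose A is a knave. Then A's statement "B is a knave" would have to be false. Checking the 2 ways to assign the others, none is consistent with every speaker.
(For instance, with B=knave, A's claim "B is a knave" comes out true where it would need to be false.)
So A must be a knight, making "B is a knave" true. Taking A=knight, B=knave, each remaining statement checks out:
  B (knave): "A is a knave and A is a knight" — false. ✓
This is the unique consistent assignment.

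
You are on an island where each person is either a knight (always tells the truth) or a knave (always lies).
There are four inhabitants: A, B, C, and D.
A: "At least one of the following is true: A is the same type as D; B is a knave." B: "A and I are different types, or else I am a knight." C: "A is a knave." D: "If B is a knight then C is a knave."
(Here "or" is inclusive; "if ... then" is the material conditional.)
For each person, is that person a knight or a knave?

Suppose A is a knave. Then A's statement "at least one of the following is true: A is the same type as D; B is a knave" would have to be false. Checking the 8 ways to assign the others, none is consistent with every speaker.
(For instance, with B=knight, C=knave, D=knight, C's claim "A is a knave" comes out true where it would need to be false.)
So A must be a knight, making "at least one of the following is true: A is the same type as D; B is a knave" true. Taking A=knight, B=knight, C=knave, D=knight, each remaining statement checks out:
  B (knight): "A and I are different types, or else I am a knight" — true. ✓
  C (knave): "A is a knave" — false. ✓
  D (knight): "if B is a knight then C is a knave" — true. ✓
This is the unique consistent assignment.

A is a knight, B is a knight, C is a knave, and D is a knight.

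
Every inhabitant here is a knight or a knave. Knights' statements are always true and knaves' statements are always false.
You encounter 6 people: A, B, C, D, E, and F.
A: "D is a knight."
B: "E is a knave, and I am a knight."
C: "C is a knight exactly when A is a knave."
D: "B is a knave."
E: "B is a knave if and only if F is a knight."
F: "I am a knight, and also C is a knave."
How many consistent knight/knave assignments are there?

1

Consistent assignments:
  A=knave, B=knight, C=knave, D=knave, E=knave, F=knight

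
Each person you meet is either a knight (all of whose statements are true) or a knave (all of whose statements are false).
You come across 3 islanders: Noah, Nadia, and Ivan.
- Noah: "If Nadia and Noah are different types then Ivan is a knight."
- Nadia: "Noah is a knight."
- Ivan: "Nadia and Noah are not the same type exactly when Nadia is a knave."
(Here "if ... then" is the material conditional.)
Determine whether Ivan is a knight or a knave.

Consistent assignments: {Noah=knight, Nadia=knight, Ivan=knight}
In every consistent assignment, Ivan is a knight.

Ivan is a knight.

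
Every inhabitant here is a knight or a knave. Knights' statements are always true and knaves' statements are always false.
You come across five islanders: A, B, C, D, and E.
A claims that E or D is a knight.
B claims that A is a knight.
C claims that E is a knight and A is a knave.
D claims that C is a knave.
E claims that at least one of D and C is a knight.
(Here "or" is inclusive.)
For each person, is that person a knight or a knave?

A is a knight, so "E or D is a knight" must be True — and it is.
B is a knight, and the claim "A is a knight" is indeed True.
C is a knave, and the claim "E is a knight and A is a knave" is indeed false.
D (knight): "C is a knave" — True. ✓
E (knight): "at least one of D and C is a knight" — True. ✓

Knights: A, B, D, and E. Knaves: C.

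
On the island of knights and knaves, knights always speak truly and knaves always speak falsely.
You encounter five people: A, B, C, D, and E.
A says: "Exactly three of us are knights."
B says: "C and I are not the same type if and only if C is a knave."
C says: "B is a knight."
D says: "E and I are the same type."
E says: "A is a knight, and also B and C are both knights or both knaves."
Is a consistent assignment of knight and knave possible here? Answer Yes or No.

Yes

One consistent assignment: A=knight, B=knave, C=knave, D=knight, E=knight.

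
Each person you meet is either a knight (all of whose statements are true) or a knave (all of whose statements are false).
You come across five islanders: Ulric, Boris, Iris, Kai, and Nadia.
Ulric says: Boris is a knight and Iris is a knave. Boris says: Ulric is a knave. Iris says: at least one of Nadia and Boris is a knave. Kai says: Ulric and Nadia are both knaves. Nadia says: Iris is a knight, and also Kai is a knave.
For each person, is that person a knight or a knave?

Ulric is a knave, and the claim "Boris is a knight and Iris is a knave" is indeed false.
Boris is a knight, and the claim "Ulric is a knave" is indeed True.
As a knight, Iris's statement "at least one of Nadia and Boris is a knave" should be True; it is.
Kai is a knight, and the claim "Ulric and Nadia are both knaves" is indeed True.
Since Nadia is a knave, "Iris is a knight, and also Kai is a knave" needs to be false, which holds.

Ulric is a knave, Boris is a knight, Iris is a knight, Kai is a knight, and Nadia is a knave.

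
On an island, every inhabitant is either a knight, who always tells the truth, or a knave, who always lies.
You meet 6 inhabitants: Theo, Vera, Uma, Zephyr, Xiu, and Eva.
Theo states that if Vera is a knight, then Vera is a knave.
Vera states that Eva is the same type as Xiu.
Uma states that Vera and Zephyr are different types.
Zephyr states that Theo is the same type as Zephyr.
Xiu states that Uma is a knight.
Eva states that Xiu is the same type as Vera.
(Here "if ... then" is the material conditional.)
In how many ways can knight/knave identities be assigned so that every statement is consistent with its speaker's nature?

2

Consistent assignments:
  Theo=knight, Vera=knave, Uma=knight, Zephyr=knight, Xiu=knight, Eva=knave
  Theo=knight, Vera=knave, Uma=knave, Zephyr=knave, Xiu=knave, Eva=knight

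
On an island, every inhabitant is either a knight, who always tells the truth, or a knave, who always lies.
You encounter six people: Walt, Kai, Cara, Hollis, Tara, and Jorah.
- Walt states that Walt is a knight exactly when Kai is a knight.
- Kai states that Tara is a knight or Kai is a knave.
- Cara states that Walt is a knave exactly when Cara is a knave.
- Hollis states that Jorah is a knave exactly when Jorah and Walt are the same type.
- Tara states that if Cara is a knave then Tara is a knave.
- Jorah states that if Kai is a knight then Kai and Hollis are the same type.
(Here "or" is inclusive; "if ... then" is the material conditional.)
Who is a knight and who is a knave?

As a knight, Walt's statement "Walt is a knight exactly when Kai is a knight" should be true; it is.
Kai is a knight, and the claim "Tara is a knight or Kai is a knave" is indeed true.
Cara is a knight, so "Walt is a knave exactly when Cara is a knave" must be true — and it is.
Since Hollis is a knave, "Jorah is a knave exactly when Jorah and Walt are the same type" needs to be false, which holds.
Tara is a knight, and the claim "if Cara is a knave then Tara is a knave" is indeed true.
Since Jorah is a knave, "if Kai is a knight then Kai and Hollis are the same type" needs to be false, which holds.

Walt is a knight, Kai is a knight, Cara is a knight, Hollis is a knave, Tara is a knight, and Jorah is a knave.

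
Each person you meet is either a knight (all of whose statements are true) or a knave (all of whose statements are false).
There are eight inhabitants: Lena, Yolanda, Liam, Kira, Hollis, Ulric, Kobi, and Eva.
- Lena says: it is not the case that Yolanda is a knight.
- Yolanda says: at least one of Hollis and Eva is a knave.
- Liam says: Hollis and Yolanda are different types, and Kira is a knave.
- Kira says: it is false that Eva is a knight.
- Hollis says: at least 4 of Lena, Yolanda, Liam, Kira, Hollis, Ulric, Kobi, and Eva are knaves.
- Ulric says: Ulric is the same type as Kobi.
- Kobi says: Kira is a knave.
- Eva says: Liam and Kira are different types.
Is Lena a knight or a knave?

Lena is a knave.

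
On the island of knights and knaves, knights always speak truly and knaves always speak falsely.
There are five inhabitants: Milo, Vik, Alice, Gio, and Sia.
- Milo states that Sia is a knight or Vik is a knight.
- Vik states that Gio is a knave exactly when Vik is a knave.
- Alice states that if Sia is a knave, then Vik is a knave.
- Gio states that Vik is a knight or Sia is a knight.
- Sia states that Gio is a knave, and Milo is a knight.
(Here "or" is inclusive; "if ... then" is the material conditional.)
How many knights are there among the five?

3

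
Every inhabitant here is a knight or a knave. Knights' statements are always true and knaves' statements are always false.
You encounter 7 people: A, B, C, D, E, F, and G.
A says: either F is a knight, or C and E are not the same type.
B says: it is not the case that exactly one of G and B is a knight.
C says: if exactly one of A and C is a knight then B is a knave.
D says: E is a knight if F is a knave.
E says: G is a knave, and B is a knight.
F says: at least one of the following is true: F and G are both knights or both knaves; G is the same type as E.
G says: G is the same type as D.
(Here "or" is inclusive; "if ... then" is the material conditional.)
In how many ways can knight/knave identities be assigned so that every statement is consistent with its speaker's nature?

3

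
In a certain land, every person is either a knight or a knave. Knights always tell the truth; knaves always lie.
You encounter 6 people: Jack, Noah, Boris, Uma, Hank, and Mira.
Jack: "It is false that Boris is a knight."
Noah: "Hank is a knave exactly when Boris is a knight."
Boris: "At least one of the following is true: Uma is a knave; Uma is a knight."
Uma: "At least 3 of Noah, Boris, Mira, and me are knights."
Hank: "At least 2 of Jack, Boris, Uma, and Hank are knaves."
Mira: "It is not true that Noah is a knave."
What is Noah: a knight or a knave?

Noah is a knave.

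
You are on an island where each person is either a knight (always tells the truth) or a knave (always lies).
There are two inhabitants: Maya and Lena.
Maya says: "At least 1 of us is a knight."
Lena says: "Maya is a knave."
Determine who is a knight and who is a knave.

Suppose Maya is a knave. Then Maya's statement "at least 1 of us is a knight" would have to be false. Checking the 2 ways to assign the others, none is consistent with every speaker.
(For instance, with Lena=knave, Lena's claim "Maya is a knave" comes out true where it would need to be false.)
So Maya must be a knight, making "at least 1 of us is a knight" true. Taking Maya=knight, Lena=knave, each remaining statement checks out:
  Lena (knave): "Maya is a knave" — false. ✓
This is the unique consistent assignment.

Knights: Maya. Knaves: Lena.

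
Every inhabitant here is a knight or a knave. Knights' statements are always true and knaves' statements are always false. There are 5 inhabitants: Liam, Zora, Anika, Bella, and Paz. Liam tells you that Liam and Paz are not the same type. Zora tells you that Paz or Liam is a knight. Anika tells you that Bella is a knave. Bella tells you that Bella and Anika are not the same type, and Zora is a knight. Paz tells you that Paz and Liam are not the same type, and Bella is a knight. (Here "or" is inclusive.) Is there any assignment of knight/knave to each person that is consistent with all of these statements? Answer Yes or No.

Yes

One consistent assignment: Liam=knave, Zora=knave, Anika=knight, Bella=knave, Paz=knave.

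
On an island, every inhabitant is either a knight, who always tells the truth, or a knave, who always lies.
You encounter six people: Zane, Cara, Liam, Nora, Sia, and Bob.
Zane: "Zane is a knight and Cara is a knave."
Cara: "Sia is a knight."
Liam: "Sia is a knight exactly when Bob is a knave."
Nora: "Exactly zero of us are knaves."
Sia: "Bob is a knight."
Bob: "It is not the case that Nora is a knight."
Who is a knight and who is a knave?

Zane is a knave, Cara is a knight, Liam is a knave, Nora is a knave, Sia is a knight, and Bob is a knight.

Zane is a knave, and the claim "Zane is a knight and Cara is a knave" is indeed False.
Cara is a knight, so "Sia is a knight" must be True — and it is.
Liam is a knave, so "Sia is a knight exactly when Bob is a knave" must be False — and it is.
Nora (knave): "exactly zero of us are knaves" — False. ✓
Sia is a knight; "Bob is a knight" is True, as required.
As a knight, Bob's statement "it is not the case that Nora is a knight" should be True; it is.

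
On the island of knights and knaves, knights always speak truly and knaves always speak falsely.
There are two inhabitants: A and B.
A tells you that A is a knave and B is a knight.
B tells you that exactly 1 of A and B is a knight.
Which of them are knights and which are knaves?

Knights: none. Knaves: A and B.

Suppose A is a knight. Then A's statement "A is a knave and B is a knight" would have to be true. Checking the 2 ways to assign the others, none is consistent with every speaker.
(For instance, with B=knave, A's claim "A is a knave and B is a knight" comes out false where it would need to be true.)
So A must be a knave, making "A is a knave and B is a knight" false. Taking A=knave, B=knave, each remaining statement checks out:
  B (knave): "exactly 1 of A and B is a knight" — false. ✓
This is the unique consistent assignment.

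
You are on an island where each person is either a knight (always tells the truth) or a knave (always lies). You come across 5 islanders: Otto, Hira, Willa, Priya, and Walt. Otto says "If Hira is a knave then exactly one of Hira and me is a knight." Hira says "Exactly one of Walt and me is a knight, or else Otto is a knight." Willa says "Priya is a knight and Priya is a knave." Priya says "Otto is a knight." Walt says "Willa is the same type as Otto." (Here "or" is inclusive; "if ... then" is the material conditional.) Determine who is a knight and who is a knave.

Otto is a knight, so "if Hira is a knave then exactly one of Hira and me is a knight" must be true — and it is.
Hira (knight): "exactly one of Walt and me is a knight, or else Otto is a knight" — true. ✓
Willa is a knave, so "Priya is a knight and Priya is a knave" must be false — and it is.
Priya is a knight, so "Otto is a knight" must be true — and it is.
Walt is a knave; "Willa is the same type as Otto" is false, as required.

Knights: Otto, Hira, and Priya. Knaves: Willa and Walt.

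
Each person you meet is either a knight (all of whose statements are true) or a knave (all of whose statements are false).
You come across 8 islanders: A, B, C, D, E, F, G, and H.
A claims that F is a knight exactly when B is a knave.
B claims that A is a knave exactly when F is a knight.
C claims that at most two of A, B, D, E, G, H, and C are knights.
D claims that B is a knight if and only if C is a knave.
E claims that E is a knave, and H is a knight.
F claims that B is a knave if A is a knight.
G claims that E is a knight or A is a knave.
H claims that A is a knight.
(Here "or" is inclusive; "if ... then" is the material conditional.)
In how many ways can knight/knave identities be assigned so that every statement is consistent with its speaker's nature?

Consistent assignments:
  A=knave, B=knight, C=knave, D=knight, E=knave, F=knight, G=knight, H=knave

1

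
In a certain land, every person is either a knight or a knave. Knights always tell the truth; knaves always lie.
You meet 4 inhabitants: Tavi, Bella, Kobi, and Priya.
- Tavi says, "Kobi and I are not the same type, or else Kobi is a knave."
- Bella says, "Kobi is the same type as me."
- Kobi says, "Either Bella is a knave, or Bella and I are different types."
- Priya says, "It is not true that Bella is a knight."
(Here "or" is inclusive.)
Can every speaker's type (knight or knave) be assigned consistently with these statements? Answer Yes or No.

No

Checking all 16 assignments, each has at least one speaker whose statement's truth value contradicts their type.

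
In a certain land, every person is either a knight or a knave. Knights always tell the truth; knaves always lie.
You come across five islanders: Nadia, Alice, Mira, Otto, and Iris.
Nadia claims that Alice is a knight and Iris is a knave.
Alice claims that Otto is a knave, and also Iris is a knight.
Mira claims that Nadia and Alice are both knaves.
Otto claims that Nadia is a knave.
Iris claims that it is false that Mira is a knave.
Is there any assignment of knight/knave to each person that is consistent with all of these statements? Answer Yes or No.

One consistent assignment: Nadia=knave, Alice=knave, Mira=knight, Otto=knight, Iris=knight.

Yes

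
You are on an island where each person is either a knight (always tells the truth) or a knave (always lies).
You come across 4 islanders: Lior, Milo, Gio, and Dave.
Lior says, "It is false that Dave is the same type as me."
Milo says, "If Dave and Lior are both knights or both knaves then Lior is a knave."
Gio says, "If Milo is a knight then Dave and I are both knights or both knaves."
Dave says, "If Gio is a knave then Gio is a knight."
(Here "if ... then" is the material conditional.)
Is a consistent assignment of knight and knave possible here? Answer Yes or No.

Checking all 16 assignments, each has at least one speaker whose statement's truth value contradicts their type.

No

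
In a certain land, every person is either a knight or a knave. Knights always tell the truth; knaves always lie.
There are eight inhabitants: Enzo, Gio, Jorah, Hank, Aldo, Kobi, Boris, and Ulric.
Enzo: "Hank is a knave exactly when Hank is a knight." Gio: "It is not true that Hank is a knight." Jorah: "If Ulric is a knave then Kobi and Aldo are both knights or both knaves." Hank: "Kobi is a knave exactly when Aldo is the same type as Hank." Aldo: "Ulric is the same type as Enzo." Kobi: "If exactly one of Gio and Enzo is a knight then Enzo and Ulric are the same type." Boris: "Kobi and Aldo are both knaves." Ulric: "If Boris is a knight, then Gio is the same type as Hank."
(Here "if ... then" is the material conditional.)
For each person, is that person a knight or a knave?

Enzo is a knave, Gio is a knave, Jorah is a knight, Hank is a knight, Aldo is a knave, Kobi is a knight, Boris is a knave, and Ulric is a knight.

Enzo is a knave, so "Hank is a knave exactly when Hank is a knight" must be False — and it is.
Gio is a knave, so "it is not true that Hank is a knight" must be False — and it is.
Jorah is a knight, so "if Ulric is a knave then Kobi and Aldo are both knights or both knaves" must be True — and it is.
Hank is a knight, and the claim "Kobi is a knave exactly when Aldo is the same type as Hank" is indeed True.
Aldo (knave): "Ulric is the same type as Enzo" — False. ✓
Kobi is a knight, so "if exactly one of Gio and Enzo is a knight then Enzo and Ulric are the same type" must be True — and it is.
Boris is a knave, and the claim "Kobi and Aldo are both knaves" is indeed False.
Ulric is a knight; "if Boris is a knight, then Gio is the same type as Hank" is True, as required.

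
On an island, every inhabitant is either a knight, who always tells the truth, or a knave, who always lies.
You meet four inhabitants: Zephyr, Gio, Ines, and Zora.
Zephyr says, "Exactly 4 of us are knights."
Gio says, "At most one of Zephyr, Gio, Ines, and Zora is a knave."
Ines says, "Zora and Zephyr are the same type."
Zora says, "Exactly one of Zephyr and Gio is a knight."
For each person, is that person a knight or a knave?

Knights: Ines. Knaves: Zephyr, Gio, and Zora.

Suppose Zephyr is a knight. Then Zephyr's statement "exactly 4 of us are knights" would have to be true. Checking the 8 ways to assign the others, none is consistent with every speaker.
(For instance, with Gio=knave, Ines=knight, Zora=knave, Zephyr's claim "exactly 4 of us are knights" comes out false where it would need to be true.)
So Zephyr must be a knave, making "exactly 4 of us are knights" false. Taking Zephyr=knave, Gio=knave, Ines=knight, Zora=knave, each remaining statement checks out:
  Gio (knave): "at most one of Zephyr, Gio, Ines, and Zora is a knave" — false. ✓
  Ines (knight): "Zora and Zephyr are the same type" — true. ✓
  Zora (knave): "exactly one of Zephyr and Gio is a knight" — false. ✓
This is the unique consistent assignment.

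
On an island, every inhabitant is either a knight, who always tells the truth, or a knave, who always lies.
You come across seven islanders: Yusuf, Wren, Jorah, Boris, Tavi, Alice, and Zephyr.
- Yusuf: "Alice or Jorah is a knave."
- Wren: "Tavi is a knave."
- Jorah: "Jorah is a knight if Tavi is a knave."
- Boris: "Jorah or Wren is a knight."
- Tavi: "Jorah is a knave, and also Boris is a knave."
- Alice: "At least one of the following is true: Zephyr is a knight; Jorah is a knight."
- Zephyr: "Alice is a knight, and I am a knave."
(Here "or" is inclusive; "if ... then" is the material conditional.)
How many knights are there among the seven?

3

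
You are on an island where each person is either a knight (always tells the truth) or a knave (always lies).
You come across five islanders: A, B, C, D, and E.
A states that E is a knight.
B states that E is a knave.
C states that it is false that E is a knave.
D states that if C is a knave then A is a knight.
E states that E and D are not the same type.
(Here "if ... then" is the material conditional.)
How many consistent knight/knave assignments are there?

Consistent assignments:
  A=knave, B=knight, C=knave, D=knave, E=knave

1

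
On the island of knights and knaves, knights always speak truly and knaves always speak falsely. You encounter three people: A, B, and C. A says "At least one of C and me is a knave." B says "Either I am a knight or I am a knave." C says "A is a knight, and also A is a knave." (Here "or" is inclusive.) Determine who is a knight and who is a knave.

Suppose A is a knave. Then A's statement "at least one of C and me is a knave" would have to be false. Checking the 4 ways to assign the others, none is consistent with every speaker.
(For instance, with B=knight, C=knave, A's claim "at least one of C and me is a knave" comes out true where it would need to be false.)
So A must be a knight, making "at least one of C and me is a knave" true. Taking A=knight, B=knight, C=knave, each remaining statement checks out:
  B (knight): "either I am a knight or I am a knave" — true. ✓
  C (knave): "A is a knight, and also A is a knave" — false. ✓
This is the unique consistent assignment.

Knights: A and B. Knaves: C.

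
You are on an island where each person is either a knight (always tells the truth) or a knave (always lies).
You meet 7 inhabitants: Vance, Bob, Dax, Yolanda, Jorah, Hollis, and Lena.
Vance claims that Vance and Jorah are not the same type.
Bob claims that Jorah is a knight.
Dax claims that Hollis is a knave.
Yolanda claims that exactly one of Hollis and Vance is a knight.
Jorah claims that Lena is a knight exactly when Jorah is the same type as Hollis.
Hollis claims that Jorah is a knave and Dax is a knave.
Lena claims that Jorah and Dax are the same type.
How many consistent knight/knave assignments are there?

Consistent assignments:
  Vance=knight, Bob=knave, Dax=knight, Yolanda=knight, Jorah=knave, Hollis=knave, Lena=knave
  Vance=knight, Bob=knave, Dax=knave, Yolanda=knave, Jorah=knave, Hollis=knight, Lena=knight
  Vance=knave, Bob=knave, Dax=knight, Yolanda=knave, Jorah=knave, Hollis=knave, Lena=knave
  Vance=knave, Bob=knave, Dax=knave, Yolanda=knight, Jorah=knave, Hollis=knight, Lena=knight

4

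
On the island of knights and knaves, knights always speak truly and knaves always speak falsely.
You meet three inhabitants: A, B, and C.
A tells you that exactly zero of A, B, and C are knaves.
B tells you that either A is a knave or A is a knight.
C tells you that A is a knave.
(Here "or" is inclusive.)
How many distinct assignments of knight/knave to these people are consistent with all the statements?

1

Consistent assignments:
  A=knave, B=knight, C=knight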